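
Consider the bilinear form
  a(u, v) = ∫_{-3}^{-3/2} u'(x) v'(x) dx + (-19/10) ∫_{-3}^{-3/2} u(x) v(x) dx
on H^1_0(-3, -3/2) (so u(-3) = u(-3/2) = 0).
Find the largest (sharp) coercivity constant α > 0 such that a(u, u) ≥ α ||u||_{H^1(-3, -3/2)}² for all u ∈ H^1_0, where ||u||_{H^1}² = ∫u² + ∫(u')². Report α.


α = (-171 + 40*π^2)/(10*(9 + 4*π^2))

Coercivity of a(·,·) on H^1_0(-3, -3/2) means a(u, u) ≥ α ||u||_{H^1}² for every u ∈ H^1_0.
The interval has length L = 3/2, and Poincaré/coercivity depend only on L. Here a(u, u) = ∫(u')² + (-19/10)·∫u².
Here c = -19/10 < 0 with |c| < (π/L)² = 4*π^2/9, so coercivity still holds. The condition a(u,u) ≥ α||u||_{H^1}² reads (1−α)∫(u')² ≥ (α−c)∫u². Any admissible α is ≤ 1 (rapidly oscillating u have ∫u²/∫(u')² → 0), and α = 1 would force 0 ≥ (1−c)∫u², impossible since c < 1; so 1−α > 0. By the sharp Poincaré inequality on H^1_0 of an interval of length L, ∫(u')² ≥ (π/L)²∫u² with equality for the first sine mode sin(π(x−x₀)/L) (x₀ the left endpoint), so the inequality holds for all u iff (1−α)(π/L)² ≥ α − c, i.e. α ≤ ((π/L)² + c)/((π/L)² + 1) = (1 + c(L/π)²)/(1 + (L/π)²). (Direct route, valid since c ≤ 0: Poincaré gives c∫u² ≥ c(L/π)²∫(u')², so a(u,u) ≥ (1 + c(L/π)²)∫(u')², while ||u||_{H^1}² ≤ (1 + (L/π)²)∫(u')²; dividing yields the same α.) With (π/L)² = 4*π^2/9 and c = -19/10, the largest admissible constant is α = ((π/L)² + c)/((π/L)² + 1).
Simplifying, α = (-171 + 40*π^2)/(10*(9 + 4*π^2)).


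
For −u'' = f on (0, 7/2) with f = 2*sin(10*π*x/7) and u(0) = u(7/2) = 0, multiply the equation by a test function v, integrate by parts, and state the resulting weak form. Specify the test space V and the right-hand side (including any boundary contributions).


V = H^1_0(0, 7/2) (so v(0) = v(7/2) = 0); weak form: ∫_0^7/2 u'v' dx = ∫_0^7/2 (2*sin(10*π*x/7)) v dx for all v ∈ V.

Multiply both sides by a test function v and integrate from 0 to 7/2:
  ∫_0^7/2 −u''(x) v(x) dx = ∫_0^7/2 f(x) v(x) dx.
Integrate the LHS by parts once:
  ∫_0^7/2 −u'' v dx = −[u'(x) v(x)]_0^7/2 + ∫_0^7/2 u'(x) v'(x) dx.
Thus ∫_0^7/2 u'(x) v'(x) dx = ∫_0^7/2 f(x) v(x) dx + [u'(x) v(x)]_0^7/2.
Choose V so that boundary terms are either known or forced to vanish.
u is Dirichlet: u(0) = u(7/2) = 0. Let V = H^1_0(0, 7/2); then v(0) = v(7/2) = 0, and [u' v]_0^7/2 = 0.
Weak formulation: find u (satisfying any essential BC) such that ∫_0^7/2 u'(x) v'(x) dx = ∫_0^7/2 f v dx for all v ∈ V.
Substituting f(x) = 2*sin(10*π*x/7), the right-hand side is ∫_0^7/2 (2*sin(10*π*x/7)) v dx.


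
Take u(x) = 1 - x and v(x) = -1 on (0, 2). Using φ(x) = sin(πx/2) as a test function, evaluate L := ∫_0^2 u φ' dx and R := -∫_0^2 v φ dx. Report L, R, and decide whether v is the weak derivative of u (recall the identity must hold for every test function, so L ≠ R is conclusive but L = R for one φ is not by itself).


LHS = 4/π, RHS = 4/π. Yes, v = u' weakly.

u(x) = 1 - x, classical derivative u'(x) = -1.
φ(x) = sin(πx/2), so φ'(x) = π*cos(π*x/2)/2.
Note φ(0) = φ(2) = 0, so the boundary term u·φ vanishes.
LHS = ∫_0^2 u(x) φ'(x) dx = ∫_0^2 (-π*x*cos(π*x/2)/2 + π*cos(π*x/2)/2) dx. Term by term:
  ∫_0^2 π*cos(π*x/2)/2 dx = 0;  ∫_0^2 -π*x*cos(π*x/2)/2 dx = 4/π.
Sum: 0 + 4/π = 4/π.
So LHS = 4/π.
∫_0^2 v(x) φ(x) dx = ∫_0^2 (-sin(π*x/2)) dx. Term by term:
  ∫_0^2 -sin(π*x/2) dx = -4/π.
So RHS = -∫_0^2 v(x) φ(x) dx = 4/π.
LHS = RHS, so the identity holds for this test φ.
Moreover u is smooth here and v(x) = u'(x) = -1 pointwise, so the identity holds for every test function. Hence v is the weak derivative of u.


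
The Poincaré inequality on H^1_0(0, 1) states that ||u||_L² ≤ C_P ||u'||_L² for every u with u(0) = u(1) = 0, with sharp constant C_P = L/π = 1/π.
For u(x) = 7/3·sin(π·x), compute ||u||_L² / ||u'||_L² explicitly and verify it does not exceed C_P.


||u||_L² / ||u'||_L² = 1/π = C_P.

u(x) = 7/3·sin(π·x), so u'(x) = 7*π*cos(π*x)/3.
Writing u(x) = A·sin(kπx/L) with A = 7/3 and k = 1, use ∫_0^L sin²(kπx/L) dx = L/2 and ∫_0^L cos²(kπx/L) dx = L/2.
u² = 49/9·sin²(π·x) and (u')² = 49*π^2/9·cos²(π·x), and each of sin², cos² integrates to L/2 = 1/2 over (0, 1).
∫_0^1 u² dx = 49/18, so ||u||_L² = 7*sqrt(2)/6.
∫_0^1 (u')² dx = 49*π^2/18, so ||u'||_L² = 7*sqrt(2)*π/6.
Ratio ||u||_L² / ||u'||_L² = 1/π.
Sharp Poincaré constant on H^1_0(0, 1) is C_P = L/π = 1/π, achieved by sin(π·x).
This is the k = 1 eigenfunction (up to amplitude), so the ratio equals the sharp Poincaré constant exactly.


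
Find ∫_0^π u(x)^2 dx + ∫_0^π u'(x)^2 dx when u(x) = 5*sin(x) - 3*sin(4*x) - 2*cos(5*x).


||u||_{H^1(0,π)}^2 = -832/3 + 307*π/2

u'(x) = 10*sin(5*x) + 5*cos(x) - 12*cos(4*x).
Expand u² and (u')² and integrate term by term on (0, π), using: for integers n ≥ 1, ∫_0^π sin²(nx) dx = ∫_0^π cos²(nx) dx = π/2; for n ≠ n', ∫_0^π sin(nx)sin(n'x) dx = ∫_0^π cos(nx)cos(n'x) dx = 0; and by product-to-sum, ∫_0^π sin(nx)cos(n'x) dx = ½∫_0^π [sin((n+n')x) + sin((n−n')x)] dx, which is 0 when n+n' is even and 2n/(n²−n'²) when n+n' is odd (it need not vanish on (0, π)).
  u² squared terms: (-3)²·∫sin(4x)² dx = 9·π/2 = 9*π/2;  (-2)²·∫cos(5x)² dx = 4·π/2 = 2*π;  (5)²·∫sin(x)² dx = 25·π/2 = 25*π/2.
  u² cross terms: 2·(-3)·(-2)·∫sin(4x)·cos(5x) dx = 12·(-8/9) = -32/3;  2·(-3)·(5)·∫sin(4x)·sin(x) dx = -30·(0) = 0;  2·(-2)·(5)·∫cos(5x)·sin(x) dx = -20·(0) = 0.
  So ∫_0^π u² dx = 9*π/2 + 2*π + 25*π/2 − 32/3 + 0 + 0 = -32/3 + 19*π.
  (u')² squared terms: (-12)²·∫cos(4x)² dx = 144·π/2 = 72*π;  (5)²·∫cos(x)² dx = 25·π/2 = 25*π/2;  (10)²·∫sin(5x)² dx = 100·π/2 = 50*π.
  (u')² cross terms: 2·(-12)·(5)·∫cos(4x)·cos(x) dx = -120·(0) = 0;  2·(-12)·(10)·∫cos(4x)·sin(5x) dx = -240·(10/9) = -800/3;  2·(5)·(10)·∫cos(x)·sin(5x) dx = 100·(0) = 0.
  So ∫_0^π (u')² dx = 72*π + 25*π/2 + 50*π + 0 − 800/3 + 0 = -800/3 + 269*π/2.
||u||_{H^1}^2 = (-32/3 + 19*π) + (-800/3 + 269*π/2) = -832/3 + 307*π/2.


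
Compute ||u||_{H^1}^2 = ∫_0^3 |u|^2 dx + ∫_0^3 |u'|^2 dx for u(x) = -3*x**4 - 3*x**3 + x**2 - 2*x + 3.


||u||_{H^1}^2 = 2178051/20

The H^1 norm (squared) on an interval (0, L) is
  ||u||_{H^1}^2 = ∫_0^L u(x)^2 dx + ∫_0^L u'(x)^2 dx.
Compute u'(x) = -12*x**3 - 9*x**2 + 2*x - 2.
Then u(x)^2 = 9*x**8 + 18*x**7 + 3*x**6 + 6*x**5 - 5*x**4 - 22*x**3 + 10*x**2 - 12*x + 9 and u'(x)^2 = 144*x**6 + 216*x**5 + 33*x**4 + 12*x**3 + 40*x**2 - 8*x + 4.
Integrate each monomial from 0 to 3 using ∫_0^3 c·x^n dx = c·3^(n+1)/(n+1):
  ∫_0^3 u(x)^2 dx = ∫_0^3 (9*x^8 + 18*x^7 + 3*x^6 + 6*x^5 - 5*x^4 - 22*x^3 + 10*x^2 - 12*x + 9) dx. Term by term:
    ∫_0^3 9*x^8 dx = 19683;  ∫_0^3 18*x^7 dx = 59049/4;  ∫_0^3 3*x^6 dx = 6561/7;
    ∫_0^3 6*x^5 dx = 729;  ∫_0^3 -5*x^4 dx = -243;  ∫_0^3 -22*x^3 dx = -891/2;
    ∫_0^3 10*x^2 dx = 90;  ∫_0^3 -12*x dx = -54;  ∫_0^3 9 dx = 27.
  Sum: 19683 + 59049/4 + 6561/7 + 729 − 243 − 891/2 + 90 − 54 + 27 = 993609/28.
  ∫_0^3 u'(x)^2 dx = ∫_0^3 (144*x^6 + 216*x^5 + 33*x^4 + 12*x^3 + 40*x^2 - 8*x + 4) dx. Term by term:
    ∫_0^3 144*x^6 dx = 314928/7;  ∫_0^3 216*x^5 dx = 26244;  ∫_0^3 33*x^4 dx = 8019/5;
    ∫_0^3 12*x^3 dx = 243;  ∫_0^3 40*x^2 dx = 360;  ∫_0^3 -8*x dx = -36;
    ∫_0^3 4 dx = 12.
  Sum: 314928/7 + 26244 + 8019/5 + 243 + 360 − 36 + 12 = 2569578/35.
Adding: ||u||_{H^1}^2 = 993609/28 + 2569578/35 = 2178051/20.


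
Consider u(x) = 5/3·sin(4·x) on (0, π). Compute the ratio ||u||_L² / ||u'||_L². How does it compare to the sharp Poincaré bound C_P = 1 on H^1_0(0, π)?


||u||_L² / ||u'||_L² = 1/4 < C_P = 1.

u(x) = 5/3·sin(4·x), so u'(x) = 20*cos(4*x)/3.
Writing u(x) = A·sin(kπx/L) with A = 5/3 and k = 4, use ∫_0^L sin²(kπx/L) dx = L/2 and ∫_0^L cos²(kπx/L) dx = L/2.
u² = 25/9·sin²(4·x) and (u')² = 400/9·cos²(4·x), and each of sin², cos² integrates to L/2 = π/2 over (0, π).
∫_0^π u² dx = 25*π/18, so ||u||_L² = 5*sqrt(2)*sqrt(π)/6.
∫_0^π (u')² dx = 200*π/9, so ||u'||_L² = 10*sqrt(2)*sqrt(π)/3.
Ratio ||u||_L² / ||u'||_L² = 1/4.
Sharp Poincaré constant on H^1_0(0, π) is C_P = L/π = 1, achieved by sin(x).
This is the k = 4 harmonic; the ratio L/(kπ) is strictly less than C_P = L/π, consistent with the sharp inequality ||u||_L² ≤ C_P ||u'||_L².


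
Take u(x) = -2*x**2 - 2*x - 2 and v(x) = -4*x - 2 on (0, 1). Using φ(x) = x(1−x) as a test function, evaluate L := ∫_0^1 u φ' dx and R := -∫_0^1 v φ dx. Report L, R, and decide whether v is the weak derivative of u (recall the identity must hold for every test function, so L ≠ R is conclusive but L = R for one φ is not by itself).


LHS = 2/3, RHS = 2/3. Yes, v = u' weakly.

u(x) = -2*x**2 - 2*x - 2, classical derivative u'(x) = -4*x - 2.
φ(x) = x(1−x), so φ'(x) = 1 - 2*x.
Note φ(0) = φ(1) = 0, so the boundary term u·φ vanishes.
LHS = ∫_0^1 u(x) φ'(x) dx = ∫_0^1 (4*x^3 + 2*x^2 + 2*x - 2) dx. Term by term:
  ∫_0^1 4*x^3 dx = 1;  ∫_0^1 2*x^2 dx = 2/3;  ∫_0^1 2*x dx = 1;
  ∫_0^1 -2 dx = -2.
Sum: 1 + 2/3 + 1 − 2 = 2/3.
So LHS = 2/3.
∫_0^1 v(x) φ(x) dx = ∫_0^1 (4*x^3 - 2*x^2 - 2*x) dx. Term by term:
  ∫_0^1 4*x^3 dx = 1;  ∫_0^1 -2*x^2 dx = -2/3;  ∫_0^1 -2*x dx = -1.
Sum: 1 − 2/3 − 1 = -2/3.
So RHS = -∫_0^1 v(x) φ(x) dx = 2/3.
LHS = RHS, so the identity holds for this test φ.
Moreover u is smooth here and v(x) = u'(x) = -4*x - 2 pointwise, so the identity holds for every test function. Hence v is the weak derivative of u.


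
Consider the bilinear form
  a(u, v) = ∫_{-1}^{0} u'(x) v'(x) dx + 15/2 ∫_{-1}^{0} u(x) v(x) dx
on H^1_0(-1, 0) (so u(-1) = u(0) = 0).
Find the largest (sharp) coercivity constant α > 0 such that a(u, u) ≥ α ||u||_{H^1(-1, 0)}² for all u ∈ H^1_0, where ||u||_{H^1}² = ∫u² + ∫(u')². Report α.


α = 1

Coercivity of a(·,·) on H^1_0(-1, 0) means a(u, u) ≥ α ||u||_{H^1}² for every u ∈ H^1_0.
The interval has length L = 1, and Poincaré/coercivity depend only on L. Here a(u, u) = ∫(u')² + (15/2)·∫u².
Here c = 15/2 ≥ 1, so a(u,u) = ∫(u')² + c∫u² ≥ ∫(u')² + ∫u² = ||u||_{H^1}², i.e. α = 1 works. No larger α is possible: a(u,u) ≥ α||u||_{H^1}² means (1−α)∫(u')² ≥ (α−c)∫u², and for the modes u_n = sin(nπ(x−x₀)/L) (x₀ the left endpoint) one has ∫u_n²/∫(u_n')² = (L/(nπ))² → 0, so a(u_n,u_n)/||u_n||_{H^1}² → 1. Hence the optimal constant is α = 1.
Therefore α = 1.


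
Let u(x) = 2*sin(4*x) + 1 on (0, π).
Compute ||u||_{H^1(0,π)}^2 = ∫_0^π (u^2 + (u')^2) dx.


||u||_{H^1(0,π)}^2 = 35*π

u'(x) = 8*cos(4*x).
Expand u² and (u')² and integrate term by term on (0, π), using: for integers n ≥ 1, ∫_0^π sin²(nx) dx = ∫_0^π cos²(nx) dx = π/2; for n ≠ n', ∫_0^π sin(nx)sin(n'x) dx = ∫_0^π cos(nx)cos(n'x) dx = 0; and by product-to-sum, ∫_0^π sin(nx)cos(n'x) dx = ½∫_0^π [sin((n+n')x) + sin((n−n')x)] dx, which is 0 when n+n' is even and 2n/(n²−n'²) when n+n' is odd (it need not vanish on (0, π)). For the constant mode: ∫_0^π 1 dx = π, ∫_0^π cos(nx) dx = 0, ∫_0^π sin(nx) dx = (1−(−1)^n)/n.
  u² squared terms: (1)²·∫1 dx = 1·π = π;  (2)²·∫sin(4x)² dx = 4·π/2 = 2*π.
  u² cross terms: 2·(1)·(2)·∫1·sin(4x) dx = 4·(0) = 0.
  So ∫_0^π u² dx = π + 2*π + 0 = 3*π.
  (u')² squared terms: (8)²·∫cos(4x)² dx = 64·π/2 = 32*π.
  So ∫_0^π (u')² dx = 32*π.
||u||_{H^1}^2 = (3*π) + (32*π) = 35*π.


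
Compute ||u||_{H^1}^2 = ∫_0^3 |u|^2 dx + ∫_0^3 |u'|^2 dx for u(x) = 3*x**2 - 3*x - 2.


||u||_{H^1}^2 = 3009/10

The H^1 norm (squared) on an interval (0, L) is
  ||u||_{H^1}^2 = ∫_0^L u(x)^2 dx + ∫_0^L u'(x)^2 dx.
Compute u'(x) = 6*x - 3.
Then u(x)^2 = 9*x**4 - 18*x**3 - 3*x**2 + 12*x + 4 and u'(x)^2 = 36*x**2 - 36*x + 9.
Integrate each monomial from 0 to 3 using ∫_0^3 c·x^n dx = c·3^(n+1)/(n+1):
  ∫_0^3 u(x)^2 dx = ∫_0^3 (9*x^4 - 18*x^3 - 3*x^2 + 12*x + 4) dx. Term by term:
    ∫_0^3 9*x^4 dx = 2187/5;  ∫_0^3 -18*x^3 dx = -729/2;  ∫_0^3 -3*x^2 dx = -27;
    ∫_0^3 12*x dx = 54;  ∫_0^3 4 dx = 12.
  Sum: 2187/5 − 729/2 − 27 + 54 + 12 = 1119/10.
  ∫_0^3 u'(x)^2 dx = ∫_0^3 (36*x^2 - 36*x + 9) dx. Term by term:
    ∫_0^3 36*x^2 dx = 324;  ∫_0^3 -36*x dx = -162;  ∫_0^3 9 dx = 27.
  Sum: 324 − 162 + 27 = 189.
Adding: ||u||_{H^1}^2 = 1119/10 + 189 = 3009/10.


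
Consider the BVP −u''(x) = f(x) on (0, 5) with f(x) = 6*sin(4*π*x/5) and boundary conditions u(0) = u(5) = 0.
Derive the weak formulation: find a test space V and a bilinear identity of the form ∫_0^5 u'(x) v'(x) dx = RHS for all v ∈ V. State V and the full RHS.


V = H^1_0(0, 5) (so v(0) = v(5) = 0); weak form: ∫_0^5 u'v' dx = ∫_0^5 (6*sin(4*π*x/5)) v dx for all v ∈ V.

Multiply both sides by a test function v and integrate from 0 to 5:
  ∫_0^5 −u''(x) v(x) dx = ∫_0^5 f(x) v(x) dx.
Integrate the LHS by parts once:
  ∫_0^5 −u'' v dx = −[u'(x) v(x)]_0^5 + ∫_0^5 u'(x) v'(x) dx.
Thus ∫_0^5 u'(x) v'(x) dx = ∫_0^5 f(x) v(x) dx + [u'(x) v(x)]_0^5.
Choose V so that boundary terms are either known or forced to vanish.
u is Dirichlet: u(0) = u(5) = 0. Let V = H^1_0(0, 5); then v(0) = v(5) = 0, and [u' v]_0^5 = 0.
Weak formulation: find u (satisfying any essential BC) such that ∫_0^5 u'(x) v'(x) dx = ∫_0^5 f v dx for all v ∈ V.
Substituting f(x) = 6*sin(4*π*x/5), the right-hand side is ∫_0^5 (6*sin(4*π*x/5)) v dx.


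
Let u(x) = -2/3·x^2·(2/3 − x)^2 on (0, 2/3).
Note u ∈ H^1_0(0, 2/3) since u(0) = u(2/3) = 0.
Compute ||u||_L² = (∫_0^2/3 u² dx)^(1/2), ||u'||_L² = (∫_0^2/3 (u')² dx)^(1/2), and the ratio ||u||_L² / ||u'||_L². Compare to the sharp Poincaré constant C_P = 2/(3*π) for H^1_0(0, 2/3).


||u||_L² / ||u'||_L² = sqrt(3)/9 < C_P = 2/(3*π).

u(x) = -2/3·x^2·(2/3 − x)^2, so u'(x) = 8*x*(-9*x^2 + 9*x - 2)/27.
u(x) = -2/3·x^2·(2/3 − x)^2 vanishes at x = 0 and x = 2/3, so u ∈ H^1_0(0, 2/3). Differentiate via the product rule and integrate the resulting polynomials term by term.
  ∫_0^2/3 u² dx = ∫_0^2/3 (4*x^8/9 - 32*x^7/27 + 32*x^6/27 - 128*x^5/243 + 64*x^4/729) dx. Term by term:
    ∫_0^2/3 4*x^8/9 dx = 2048/1594323;  ∫_0^2/3 -32*x^7/27 dx = -1024/177147;  ∫_0^2/3 32*x^6/27 dx = 4096/413343;
    ∫_0^2/3 -128*x^5/243 dx = -4096/531441;  ∫_0^2/3 64*x^4/729 dx = 2048/885735.
  Sum: 2048/1594323 − 1024/177147 + 4096/413343 − 4096/531441 + 2048/885735 = 1024/55801305.
  ∫_0^2/3 (u')² dx = ∫_0^2/3 (64*x^6/9 - 128*x^5/9 + 832*x^4/81 - 256*x^3/81 + 256*x^2/729) dx. Term by term:
    ∫_0^2/3 64*x^6/9 dx = 8192/137781;  ∫_0^2/3 -128*x^5/9 dx = -4096/19683;  ∫_0^2/3 832*x^4/81 dx = 26624/98415;
    ∫_0^2/3 -256*x^3/81 dx = -1024/6561;  ∫_0^2/3 256*x^2/729 dx = 2048/59049.
  Sum: 8192/137781 − 4096/19683 + 26624/98415 − 1024/6561 + 2048/59049 = 1024/2066715.
∫_0^2/3 u² dx = 1024/55801305, so ||u||_L² = 32*sqrt(105)/76545.
∫_0^2/3 (u')² dx = 1024/2066715, so ||u'||_L² = 32*sqrt(35)/8505.
Ratio ||u||_L² / ||u'||_L² = sqrt(3)/9.
Sharp Poincaré constant on H^1_0(0, 2/3) is C_P = L/π = 2/(3*π), achieved by sin(3*π/2·x).
A polynomial bump cannot attain the sharp Poincaré constant (only the first sine eigenfunction does), so the ratio is strictly less than C_P, consistent with ||u||_L² ≤ C_P ||u'||_L².


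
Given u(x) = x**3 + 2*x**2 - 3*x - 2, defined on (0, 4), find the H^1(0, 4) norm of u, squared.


||u||_{H^1}^2 = 729908/105

The H^1 norm (squared) on an interval (0, L) is
  ||u||_{H^1}^2 = ∫_0^L u(x)^2 dx + ∫_0^L u'(x)^2 dx.
Compute u'(x) = 3*x**2 + 4*x - 3.
Then u(x)^2 = x**6 + 4*x**5 - 2*x**4 - 16*x**3 + x**2 + 12*x + 4 and u'(x)^2 = 9*x**4 + 24*x**3 - 2*x**2 - 24*x + 9.
Integrate each monomial from 0 to 4 using ∫_0^4 c·x^n dx = c·4^(n+1)/(n+1):
  ∫_0^4 u(x)^2 dx = ∫_0^4 (x^6 + 4*x^5 - 2*x^4 - 16*x^3 + x^2 + 12*x + 4) dx. Term by term:
    ∫_0^4 x^6 dx = 16384/7;  ∫_0^4 4*x^5 dx = 8192/3;  ∫_0^4 -2*x^4 dx = -2048/5;
    ∫_0^4 -16*x^3 dx = -1024;  ∫_0^4 x^2 dx = 64/3;  ∫_0^4 12*x dx = 96;
    ∫_0^4 4 dx = 16.
  Sum: 16384/7 + 8192/3 − 2048/5 − 1024 + 64/3 + 96 + 16 = 131984/35.
  ∫_0^4 u'(x)^2 dx = ∫_0^4 (9*x^4 + 24*x^3 - 2*x^2 - 24*x + 9) dx. Term by term:
    ∫_0^4 9*x^4 dx = 9216/5;  ∫_0^4 24*x^3 dx = 1536;  ∫_0^4 -2*x^2 dx = -128/3;
    ∫_0^4 -24*x dx = -192;  ∫_0^4 9 dx = 36.
  Sum: 9216/5 + 1536 − 128/3 − 192 + 36 = 47708/15.
Adding: ||u||_{H^1}^2 = 131984/35 + 47708/15 = 729908/105.


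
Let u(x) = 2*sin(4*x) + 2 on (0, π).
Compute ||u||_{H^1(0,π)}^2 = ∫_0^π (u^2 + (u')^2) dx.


||u||_{H^1(0,π)}^2 = 38*π

u'(x) = 8*cos(4*x).
Expand u² and (u')² and integrate term by term on (0, π), using: for integers n ≥ 1, ∫_0^π sin²(nx) dx = ∫_0^π cos²(nx) dx = π/2; for n ≠ n', ∫_0^π sin(nx)sin(n'x) dx = ∫_0^π cos(nx)cos(n'x) dx = 0; and by product-to-sum, ∫_0^π sin(nx)cos(n'x) dx = ½∫_0^π [sin((n+n')x) + sin((n−n')x)] dx, which is 0 when n+n' is even and 2n/(n²−n'²) when n+n' is odd (it need not vanish on (0, π)). For the constant mode: ∫_0^π 1 dx = π, ∫_0^π cos(nx) dx = 0, ∫_0^π sin(nx) dx = (1−(−1)^n)/n.
  u² squared terms: (2)²·∫1 dx = 4·π = 4*π;  (2)²·∫sin(4x)² dx = 4·π/2 = 2*π.
  u² cross terms: 2·(2)·(2)·∫1·sin(4x) dx = 8·(0) = 0.
  So ∫_0^π u² dx = 4*π + 2*π + 0 = 6*π.
  (u')² squared terms: (8)²·∫cos(4x)² dx = 64·π/2 = 32*π.
  So ∫_0^π (u')² dx = 32*π.
||u||_{H^1}^2 = (6*π) + (32*π) = 38*π.


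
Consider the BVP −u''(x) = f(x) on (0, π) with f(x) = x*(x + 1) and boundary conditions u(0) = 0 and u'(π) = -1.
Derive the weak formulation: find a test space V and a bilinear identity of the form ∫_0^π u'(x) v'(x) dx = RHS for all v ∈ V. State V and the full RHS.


V = {v ∈ H^1(0, π) : v(0) = 0} (test functions vanish at x = 0 where u is specified); weak form: ∫_0^π u'v' dx = ∫_0^π (x*(x + 1)) v dx − v(π) for all v ∈ V.

Multiply both sides by a test function v and integrate from 0 to π:
  ∫_0^π −u''(x) v(x) dx = ∫_0^π f(x) v(x) dx.
Integrate the LHS by parts once:
  ∫_0^π −u'' v dx = −[u'(x) v(x)]_0^π + ∫_0^π u'(x) v'(x) dx.
Thus ∫_0^π u'(x) v'(x) dx = ∫_0^π f(x) v(x) dx + [u'(x) v(x)]_0^π.
Choose V so that boundary terms are either known or forced to vanish.
Mixed BC: u(0) = 0 (Dirichlet) and u'(π) = -1 (Neumann). Define V = {v ∈ H^1(0, π) : v(0) = 0}. Then [u' v]_0^π = u'(π)·v(π) − u'(0)·0 = − v(π).
Weak formulation: find u (satisfying any essential BC) such that ∫_0^π u'(x) v'(x) dx = ∫_0^π f v dx − v(π) for all v ∈ V (Dirichlet at 0 absorbed into V; Neumann datum at x = π contributes the boundary term).
Substituting f(x) = x*(x + 1), the right-hand side is ∫_0^π (x*(x + 1)) v dx − v(π).


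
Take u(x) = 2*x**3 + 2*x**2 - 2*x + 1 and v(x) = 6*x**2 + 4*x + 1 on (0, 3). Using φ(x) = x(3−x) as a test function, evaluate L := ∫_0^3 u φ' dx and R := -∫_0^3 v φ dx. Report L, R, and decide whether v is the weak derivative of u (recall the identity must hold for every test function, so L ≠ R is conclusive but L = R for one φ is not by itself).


LHS = -909/10, RHS = -522/5. No, v is not the weak derivative of u.

u(x) = 2*x**3 + 2*x**2 - 2*x + 1, classical derivative u'(x) = 6*x**2 + 4*x - 2.
φ(x) = x(3−x), so φ'(x) = 3 - 2*x.
Note φ(0) = φ(3) = 0, so the boundary term u·φ vanishes.
LHS = ∫_0^3 u(x) φ'(x) dx = ∫_0^3 (-4*x^4 + 2*x^3 + 10*x^2 - 8*x + 3) dx. Term by term:
  ∫_0^3 -4*x^4 dx = -972/5;  ∫_0^3 2*x^3 dx = 81/2;  ∫_0^3 10*x^2 dx = 90;
  ∫_0^3 -8*x dx = -36;  ∫_0^3 3 dx = 9.
Sum: -972/5 + 81/2 + 90 − 36 + 9 = -909/10.
So LHS = -909/10.
∫_0^3 v(x) φ(x) dx = ∫_0^3 (-6*x^4 + 14*x^3 + 11*x^2 + 3*x) dx. Term by term:
  ∫_0^3 -6*x^4 dx = -1458/5;  ∫_0^3 14*x^3 dx = 567/2;  ∫_0^3 11*x^2 dx = 99;
  ∫_0^3 3*x dx = 27/2.
Sum: -1458/5 + 567/2 + 99 + 27/2 = 522/5.
So RHS = -∫_0^3 v(x) φ(x) dx = -522/5.
LHS − RHS = 27/2 ≠ 0, so the identity fails.
(For a valid weak derivative the identity must hold for EVERY test function, in particular this one. The failure shows v is NOT the weak derivative of u.)
Correct weak derivative would be u'(x) = 6*x**2 + 4*x - 2.


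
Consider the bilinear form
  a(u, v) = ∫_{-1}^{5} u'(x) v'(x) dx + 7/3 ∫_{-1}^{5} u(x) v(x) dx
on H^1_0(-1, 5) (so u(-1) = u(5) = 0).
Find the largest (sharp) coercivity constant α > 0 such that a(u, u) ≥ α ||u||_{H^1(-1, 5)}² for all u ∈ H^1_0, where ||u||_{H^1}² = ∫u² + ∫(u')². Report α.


α = 1

Coercivity of a(·,·) on H^1_0(-1, 5) means a(u, u) ≥ α ||u||_{H^1}² for every u ∈ H^1_0.
The interval has length L = 6, and Poincaré/coercivity depend only on L. Here a(u, u) = ∫(u')² + (7/3)·∫u².
Here c = 7/3 ≥ 1, so a(u,u) = ∫(u')² + c∫u² ≥ ∫(u')² + ∫u² = ||u||_{H^1}², i.e. α = 1 works. No larger α is possible: a(u,u) ≥ α||u||_{H^1}² means (1−α)∫(u')² ≥ (α−c)∫u², and for the modes u_n = sin(nπ(x−x₀)/L) (x₀ the left endpoint) one has ∫u_n²/∫(u_n')² = (L/(nπ))² → 0, so a(u_n,u_n)/||u_n||_{H^1}² → 1. Hence the optimal constant is α = 1.
Therefore α = 1.


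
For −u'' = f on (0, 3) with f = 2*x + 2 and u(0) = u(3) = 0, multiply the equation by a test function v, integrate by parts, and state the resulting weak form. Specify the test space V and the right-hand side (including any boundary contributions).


V = H^1_0(0, 3) (so v(0) = v(3) = 0); weak form: ∫_0^3 u'v' dx = ∫_0^3 (2*x + 2) v dx for all v ∈ V.

Multiply both sides by a test function v and integrate from 0 to 3:
  ∫_0^3 −u''(x) v(x) dx = ∫_0^3 f(x) v(x) dx.
Integrate the LHS by parts once:
  ∫_0^3 −u'' v dx = −[u'(x) v(x)]_0^3 + ∫_0^3 u'(x) v'(x) dx.
Thus ∫_0^3 u'(x) v'(x) dx = ∫_0^3 f(x) v(x) dx + [u'(x) v(x)]_0^3.
Choose V so that boundary terms are either known or forced to vanish.
u is Dirichlet: u(0) = u(3) = 0. Let V = H^1_0(0, 3); then v(0) = v(3) = 0, and [u' v]_0^3 = 0.
Weak formulation: find u (satisfying any essential BC) such that ∫_0^3 u'(x) v'(x) dx = ∫_0^3 f v dx for all v ∈ V.
Substituting f(x) = 2*x + 2, the right-hand side is ∫_0^3 (2*x + 2) v dx.


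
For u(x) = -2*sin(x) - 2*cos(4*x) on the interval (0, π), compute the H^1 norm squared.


||u||_{H^1(0,π)}^2 = -272/15 + 38*π

u'(x) = 8*sin(4*x) - 2*cos(x).
Expand u² and (u')² and integrate term by term on (0, π), using: for integers n ≥ 1, ∫_0^π sin²(nx) dx = ∫_0^π cos²(nx) dx = π/2; for n ≠ n', ∫_0^π sin(nx)sin(n'x) dx = ∫_0^π cos(nx)cos(n'x) dx = 0; and by product-to-sum, ∫_0^π sin(nx)cos(n'x) dx = ½∫_0^π [sin((n+n')x) + sin((n−n')x)] dx, which is 0 when n+n' is even and 2n/(n²−n'²) when n+n' is odd (it need not vanish on (0, π)).
  u² squared terms: (-2)²·∫cos(4x)² dx = 4·π/2 = 2*π;  (-2)²·∫sin(x)² dx = 4·π/2 = 2*π.
  u² cross terms: 2·(-2)·(-2)·∫cos(4x)·sin(x) dx = 8·(-2/15) = -16/15.
  So ∫_0^π u² dx = 2*π + 2*π − 16/15 = -16/15 + 4*π.
  (u')² squared terms: (-2)²·∫cos(x)² dx = 4·π/2 = 2*π;  (8)²·∫sin(4x)² dx = 64·π/2 = 32*π.
  (u')² cross terms: 2·(-2)·(8)·∫cos(x)·sin(4x) dx = -32·(8/15) = -256/15.
  So ∫_0^π (u')² dx = 2*π + 32*π − 256/15 = -256/15 + 34*π.
||u||_{H^1}^2 = (-16/15 + 4*π) + (-256/15 + 34*π) = -272/15 + 38*π.


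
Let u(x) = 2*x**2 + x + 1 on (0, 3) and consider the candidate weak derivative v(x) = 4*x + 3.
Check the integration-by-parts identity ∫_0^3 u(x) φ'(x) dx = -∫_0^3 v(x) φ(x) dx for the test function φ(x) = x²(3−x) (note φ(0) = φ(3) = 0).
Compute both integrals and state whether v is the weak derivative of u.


LHS = -1107/20, RHS = -1377/20. No, v is not the weak derivative of u.

u(x) = 2*x**2 + x + 1, classical derivative u'(x) = 4*x + 1.
φ(x) = x²(3−x), so φ'(x) = 3*x*(2 - x).
Note φ(0) = φ(3) = 0, so the boundary term u·φ vanishes.
LHS = ∫_0^3 u(x) φ'(x) dx = ∫_0^3 (-6*x^4 + 9*x^3 + 3*x^2 + 6*x) dx. Term by term:
  ∫_0^3 -6*x^4 dx = -1458/5;  ∫_0^3 9*x^3 dx = 729/4;  ∫_0^3 3*x^2 dx = 27;
  ∫_0^3 6*x dx = 27.
Sum: -1458/5 + 729/4 + 27 + 27 = -1107/20.
So LHS = -1107/20.
∫_0^3 v(x) φ(x) dx = ∫_0^3 (-4*x^4 + 9*x^3 + 9*x^2) dx. Term by term:
  ∫_0^3 -4*x^4 dx = -972/5;  ∫_0^3 9*x^3 dx = 729/4;  ∫_0^3 9*x^2 dx = 81.
Sum: -972/5 + 729/4 + 81 = 1377/20.
So RHS = -∫_0^3 v(x) φ(x) dx = -1377/20.
LHS − RHS = 27/2 ≠ 0, so the identity fails.
(For a valid weak derivative the identity must hold for EVERY test function, in particular this one. The failure shows v is NOT the weak derivative of u.)
Correct weak derivative would be u'(x) = 4*x + 1.


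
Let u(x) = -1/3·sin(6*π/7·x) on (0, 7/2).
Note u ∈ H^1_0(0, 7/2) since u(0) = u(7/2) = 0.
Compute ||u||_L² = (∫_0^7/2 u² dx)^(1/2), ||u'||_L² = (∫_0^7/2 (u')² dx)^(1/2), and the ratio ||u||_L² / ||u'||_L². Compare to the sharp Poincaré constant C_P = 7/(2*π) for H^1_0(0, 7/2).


||u||_L² / ||u'||_L² = 7/(6*π) < C_P = 7/(2*π).

u(x) = -1/3·sin(6*π/7·x), so u'(x) = -2*π*cos(6*π*x/7)/7.
Writing u(x) = A·sin(kπx/L) with A = -1/3 and k = 3, use ∫_0^L sin²(kπx/L) dx = L/2 and ∫_0^L cos²(kπx/L) dx = L/2.
u² = 1/9·sin²(6*π/7·x) and (u')² = 4*π^2/49·cos²(6*π/7·x), and each of sin², cos² integrates to L/2 = 7/4 over (0, 7/2).
∫_0^7/2 u² dx = 7/36, so ||u||_L² = sqrt(7)/6.
∫_0^7/2 (u')² dx = π^2/7, so ||u'||_L² = sqrt(7)*π/7.
Ratio ||u||_L² / ||u'||_L² = 7/(6*π).
Sharp Poincaré constant on H^1_0(0, 7/2) is C_P = L/π = 7/(2*π), achieved by sin(2*π/7·x).
This is the k = 3 harmonic; the ratio L/(kπ) is strictly less than C_P = L/π, consistent with the sharp inequality ||u||_L² ≤ C_P ||u'||_L².


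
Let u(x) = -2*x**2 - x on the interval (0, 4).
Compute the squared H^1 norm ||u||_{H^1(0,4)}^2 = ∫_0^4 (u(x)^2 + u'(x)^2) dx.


||u||_{H^1}^2 = 22588/15

The H^1 norm (squared) on an interval (0, L) is
  ||u||_{H^1}^2 = ∫_0^L u(x)^2 dx + ∫_0^L u'(x)^2 dx.
Compute u'(x) = -4*x - 1.
Then u(x)^2 = 4*x**4 + 4*x**3 + x**2 and u'(x)^2 = 16*x**2 + 8*x + 1.
Integrate each monomial from 0 to 4 using ∫_0^4 c·x^n dx = c·4^(n+1)/(n+1):
  ∫_0^4 u(x)^2 dx = ∫_0^4 (4*x^4 + 4*x^3 + x^2) dx. Term by term:
    ∫_0^4 4*x^4 dx = 4096/5;  ∫_0^4 4*x^3 dx = 256;  ∫_0^4 x^2 dx = 64/3.
  Sum: 4096/5 + 256 + 64/3 = 16448/15.
  ∫_0^4 u'(x)^2 dx = ∫_0^4 (16*x^2 + 8*x + 1) dx. Term by term:
    ∫_0^4 16*x^2 dx = 1024/3;  ∫_0^4 8*x dx = 64;  ∫_0^4 1 dx = 4.
  Sum: 1024/3 + 64 + 4 = 1228/3.
Adding: ||u||_{H^1}^2 = 16448/15 + 1228/3 = 22588/15.


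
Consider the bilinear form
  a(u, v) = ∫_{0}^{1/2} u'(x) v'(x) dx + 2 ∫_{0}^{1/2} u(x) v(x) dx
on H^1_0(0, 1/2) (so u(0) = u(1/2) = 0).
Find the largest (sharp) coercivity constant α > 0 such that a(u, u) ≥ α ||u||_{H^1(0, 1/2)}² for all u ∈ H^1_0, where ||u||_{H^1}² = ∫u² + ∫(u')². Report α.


α = 1

Coercivity of a(·,·) on H^1_0(0, 1/2) means a(u, u) ≥ α ||u||_{H^1}² for every u ∈ H^1_0.
The interval has length L = 1/2, and Poincaré/coercivity depend only on L. Here a(u, u) = ∫(u')² + (2)·∫u².
Here c = 2 ≥ 1, so a(u,u) = ∫(u')² + c∫u² ≥ ∫(u')² + ∫u² = ||u||_{H^1}², i.e. α = 1 works. No larger α is possible: a(u,u) ≥ α||u||_{H^1}² means (1−α)∫(u')² ≥ (α−c)∫u², and for the modes u_n = sin(nπ(x−x₀)/L) (x₀ the left endpoint) one has ∫u_n²/∫(u_n')² = (L/(nπ))² → 0, so a(u_n,u_n)/||u_n||_{H^1}² → 1. Hence the optimal constant is α = 1.
Therefore α = 1.


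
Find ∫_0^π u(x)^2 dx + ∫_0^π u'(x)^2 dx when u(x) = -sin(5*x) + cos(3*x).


||u||_{H^1(0,π)}^2 = 18*π

u'(x) = -3*sin(3*x) - 5*cos(5*x).
Expand u² and (u')² and integrate term by term on (0, π), using: for integers n ≥ 1, ∫_0^π sin²(nx) dx = ∫_0^π cos²(nx) dx = π/2; for n ≠ n', ∫_0^π sin(nx)sin(n'x) dx = ∫_0^π cos(nx)cos(n'x) dx = 0; and by product-to-sum, ∫_0^π sin(nx)cos(n'x) dx = ½∫_0^π [sin((n+n')x) + sin((n−n')x)] dx, which is 0 when n+n' is even and 2n/(n²−n'²) when n+n' is odd (it need not vanish on (0, π)).
  u² squared terms: (-1)²·∫sin(5x)² dx = 1·π/2 = π/2;  (1)²·∫cos(3x)² dx = 1·π/2 = π/2.
  u² cross terms: 2·(-1)·(1)·∫sin(5x)·cos(3x) dx = -2·(0) = 0.
  So ∫_0^π u² dx = π/2 + π/2 + 0 = π.
  (u')² squared terms: (-5)²·∫cos(5x)² dx = 25·π/2 = 25*π/2;  (-3)²·∫sin(3x)² dx = 9·π/2 = 9*π/2.
  (u')² cross terms: 2·(-5)·(-3)·∫cos(5x)·sin(3x) dx = 30·(0) = 0.
  So ∫_0^π (u')² dx = 25*π/2 + 9*π/2 + 0 = 17*π.
||u||_{H^1}^2 = (π) + (17*π) = 18*π.


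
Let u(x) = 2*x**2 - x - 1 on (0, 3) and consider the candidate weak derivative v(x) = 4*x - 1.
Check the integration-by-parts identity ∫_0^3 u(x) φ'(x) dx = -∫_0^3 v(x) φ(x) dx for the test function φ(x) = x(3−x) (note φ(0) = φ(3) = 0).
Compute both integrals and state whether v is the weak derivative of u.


LHS = -45/2, RHS = -45/2. Yes, v = u' weakly.

u(x) = 2*x**2 - x - 1, classical derivative u'(x) = 4*x - 1.
φ(x) = x(3−x), so φ'(x) = 3 - 2*x.
Note φ(0) = φ(3) = 0, so the boundary term u·φ vanishes.
LHS = ∫_0^3 u(x) φ'(x) dx = ∫_0^3 (-4*x^3 + 8*x^2 - x - 3) dx. Term by term:
  ∫_0^3 -4*x^3 dx = -81;  ∫_0^3 8*x^2 dx = 72;  ∫_0^3 -x dx = -9/2;
  ∫_0^3 -3 dx = -9.
Sum: -81 + 72 − 9/2 − 9 = -45/2.
So LHS = -45/2.
∫_0^3 v(x) φ(x) dx = ∫_0^3 (-4*x^3 + 13*x^2 - 3*x) dx. Term by term:
  ∫_0^3 -4*x^3 dx = -81;  ∫_0^3 13*x^2 dx = 117;  ∫_0^3 -3*x dx = -27/2.
Sum: -81 + 117 − 27/2 = 45/2.
So RHS = -∫_0^3 v(x) φ(x) dx = -45/2.
LHS = RHS, so the identity holds for this test φ.
Moreover u is smooth here and v(x) = u'(x) = 4*x - 1 pointwise, so the identity holds for every test function. Hence v is the weak derivative of u.


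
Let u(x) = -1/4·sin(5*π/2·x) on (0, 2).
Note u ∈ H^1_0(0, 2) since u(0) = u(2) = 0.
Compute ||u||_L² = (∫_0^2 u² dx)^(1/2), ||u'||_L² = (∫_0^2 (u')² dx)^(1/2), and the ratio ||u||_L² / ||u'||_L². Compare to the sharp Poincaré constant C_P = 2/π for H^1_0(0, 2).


||u||_L² / ||u'||_L² = 2/(5*π) < C_P = 2/π.

u(x) = -1/4·sin(5*π/2·x), so u'(x) = -5*π*cos(5*π*x/2)/8.
Writing u(x) = A·sin(kπx/L) with A = -1/4 and k = 5, use ∫_0^L sin²(kπx/L) dx = L/2 and ∫_0^L cos²(kπx/L) dx = L/2.
u² = 1/16·sin²(5*π/2·x) and (u')² = 25*π^2/64·cos²(5*π/2·x), and each of sin², cos² integrates to L/2 = 1 over (0, 2).
∫_0^2 u² dx = 1/16, so ||u||_L² = 1/4.
∫_0^2 (u')² dx = 25*π^2/64, so ||u'||_L² = 5*π/8.
Ratio ||u||_L² / ||u'||_L² = 2/(5*π).
Sharp Poincaré constant on H^1_0(0, 2) is C_P = L/π = 2/π, achieved by sin(π/2·x).
This is the k = 5 harmonic; the ratio L/(kπ) is strictly less than C_P = L/π, consistent with the sharp inequality ||u||_L² ≤ C_P ||u'||_L².


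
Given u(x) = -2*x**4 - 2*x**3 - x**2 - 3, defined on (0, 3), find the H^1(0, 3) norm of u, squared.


||u||_{H^1}^2 = 1915776/35

The H^1 norm (squared) on an interval (0, L) is
  ||u||_{H^1}^2 = ∫_0^L u(x)^2 dx + ∫_0^L u'(x)^2 dx.
Compute u'(x) = -8*x**3 - 6*x**2 - 2*x.
Then u(x)^2 = 4*x**8 + 8*x**7 + 8*x**6 + 4*x**5 + 13*x**4 + 12*x**3 + 6*x**2 + 9 and u'(x)^2 = 64*x**6 + 96*x**5 + 68*x**4 + 24*x**3 + 4*x**2.
Integrate each monomial from 0 to 3 using ∫_0^3 c·x^n dx = c·3^(n+1)/(n+1):
  ∫_0^3 u(x)^2 dx = ∫_0^3 (4*x^8 + 8*x^7 + 8*x^6 + 4*x^5 + 13*x^4 + 12*x^3 + 6*x^2 + 9) dx. Term by term:
    ∫_0^3 4*x^8 dx = 8748;  ∫_0^3 8*x^7 dx = 6561;  ∫_0^3 8*x^6 dx = 17496/7;
    ∫_0^3 4*x^5 dx = 486;  ∫_0^3 13*x^4 dx = 3159/5;  ∫_0^3 12*x^3 dx = 243;
    ∫_0^3 6*x^2 dx = 54;  ∫_0^3 9 dx = 27.
  Sum: 8748 + 6561 + 17496/7 + 486 + 3159/5 + 243 + 54 + 27 = 673758/35.
  ∫_0^3 u'(x)^2 dx = ∫_0^3 (64*x^6 + 96*x^5 + 68*x^4 + 24*x^3 + 4*x^2) dx. Term by term:
    ∫_0^3 64*x^6 dx = 139968/7;  ∫_0^3 96*x^5 dx = 11664;  ∫_0^3 68*x^4 dx = 16524/5;
    ∫_0^3 24*x^3 dx = 486;  ∫_0^3 4*x^2 dx = 36.
  Sum: 139968/7 + 11664 + 16524/5 + 486 + 36 = 1242018/35.
Adding: ||u||_{H^1}^2 = 673758/35 + 1242018/35 = 1915776/35.


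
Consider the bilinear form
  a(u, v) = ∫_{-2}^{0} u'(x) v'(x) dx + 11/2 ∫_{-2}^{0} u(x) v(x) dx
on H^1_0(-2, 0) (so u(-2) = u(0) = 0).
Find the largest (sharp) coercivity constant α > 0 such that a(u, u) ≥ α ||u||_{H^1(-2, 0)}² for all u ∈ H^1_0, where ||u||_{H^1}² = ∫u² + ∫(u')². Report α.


α = 1

Coercivity of a(·,·) on H^1_0(-2, 0) means a(u, u) ≥ α ||u||_{H^1}² for every u ∈ H^1_0.
The interval has length L = 2, and Poincaré/coercivity depend only on L. Here a(u, u) = ∫(u')² + (11/2)·∫u².
Here c = 11/2 ≥ 1, so a(u,u) = ∫(u')² + c∫u² ≥ ∫(u')² + ∫u² = ||u||_{H^1}², i.e. α = 1 works. No larger α is possible: a(u,u) ≥ α||u||_{H^1}² means (1−α)∫(u')² ≥ (α−c)∫u², and for the modes u_n = sin(nπ(x−x₀)/L) (x₀ the left endpoint) one has ∫u_n²/∫(u_n')² = (L/(nπ))² → 0, so a(u_n,u_n)/||u_n||_{H^1}² → 1. Hence the optimal constant is α = 1.
Therefore α = 1.


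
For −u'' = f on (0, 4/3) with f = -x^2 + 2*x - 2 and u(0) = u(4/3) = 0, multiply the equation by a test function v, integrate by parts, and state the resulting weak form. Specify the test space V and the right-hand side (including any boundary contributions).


V = H^1_0(0, 4/3) (so v(0) = v(4/3) = 0); weak form: ∫_0^4/3 u'v' dx = ∫_0^4/3 (-x^2 + 2*x - 2) v dx for all v ∈ V.

Multiply both sides by a test function v and integrate from 0 to 4/3:
  ∫_0^4/3 −u''(x) v(x) dx = ∫_0^4/3 f(x) v(x) dx.
Integrate the LHS by parts once:
  ∫_0^4/3 −u'' v dx = −[u'(x) v(x)]_0^4/3 + ∫_0^4/3 u'(x) v'(x) dx.
Thus ∫_0^4/3 u'(x) v'(x) dx = ∫_0^4/3 f(x) v(x) dx + [u'(x) v(x)]_0^4/3.
Choose V so that boundary terms are either known or forced to vanish.
u is Dirichlet: u(0) = u(4/3) = 0. Let V = H^1_0(0, 4/3); then v(0) = v(4/3) = 0, and [u' v]_0^4/3 = 0.
Weak formulation: find u (satisfying any essential BC) such that ∫_0^4/3 u'(x) v'(x) dx = ∫_0^4/3 f v dx for all v ∈ V.
Substituting f(x) = -x^2 + 2*x - 2, the right-hand side is ∫_0^4/3 (-x^2 + 2*x - 2) v dx.


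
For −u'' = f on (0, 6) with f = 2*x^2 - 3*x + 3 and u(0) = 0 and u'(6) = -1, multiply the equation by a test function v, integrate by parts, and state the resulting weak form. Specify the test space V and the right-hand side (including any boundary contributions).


V = {v ∈ H^1(0, 6) : v(0) = 0} (test functions vanish at x = 0 where u is specified); weak form: ∫_0^6 u'v' dx = ∫_0^6 (2*x^2 - 3*x + 3) v dx − v(6) for all v ∈ V.

Multiply both sides by a test function v and integrate from 0 to 6:
  ∫_0^6 −u''(x) v(x) dx = ∫_0^6 f(x) v(x) dx.
Integrate the LHS by parts once:
  ∫_0^6 −u'' v dx = −[u'(x) v(x)]_0^6 + ∫_0^6 u'(x) v'(x) dx.
Thus ∫_0^6 u'(x) v'(x) dx = ∫_0^6 f(x) v(x) dx + [u'(x) v(x)]_0^6.
Choose V so that boundary terms are either known or forced to vanish.
Mixed BC: u(0) = 0 (Dirichlet) and u'(6) = -1 (Neumann). Define V = {v ∈ H^1(0, 6) : v(0) = 0}. Then [u' v]_0^6 = u'(6)·v(6) − u'(0)·0 = − v(6).
Weak formulation: find u (satisfying any essential BC) such that ∫_0^6 u'(x) v'(x) dx = ∫_0^6 f v dx − v(6) for all v ∈ V (Dirichlet at 0 absorbed into V; Neumann datum at x = 6 contributes the boundary term).
Substituting f(x) = 2*x^2 - 3*x + 3, the right-hand side is ∫_0^6 (2*x^2 - 3*x + 3) v dx − v(6).


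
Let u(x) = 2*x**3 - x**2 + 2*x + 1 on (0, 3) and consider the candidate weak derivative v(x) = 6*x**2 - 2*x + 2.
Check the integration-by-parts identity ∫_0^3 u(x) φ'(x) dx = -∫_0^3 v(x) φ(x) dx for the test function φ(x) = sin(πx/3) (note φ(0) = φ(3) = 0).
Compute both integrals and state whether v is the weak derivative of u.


LHS = -156/π + 648/π^3, RHS = -156/π + 648/π^3. Yes, v = u' weakly.

u(x) = 2*x**3 - x**2 + 2*x + 1, classical derivative u'(x) = 6*x**2 - 2*x + 2.
φ(x) = sin(πx/3), so φ'(x) = π*cos(π*x/3)/3.
Note φ(0) = φ(3) = 0, so the boundary term u·φ vanishes.
LHS = ∫_0^3 u(x) φ'(x) dx = ∫_0^3 (2*π*x^3*cos(π*x/3)/3 - π*x^2*cos(π*x/3)/3 + 2*π*x*cos(π*x/3)/3 + π*cos(π*x/3)/3) dx. Term by term:
  ∫_0^3 π*cos(π*x/3)/3 dx = 0;  ∫_0^3 -π*x^2*cos(π*x/3)/3 dx = 18/π;  ∫_0^3 2*π*x*cos(π*x/3)/3 dx = -12/π;
  ∫_0^3 2*π*x^3*cos(π*x/3)/3 dx = -162/π + 648/π^3.
Sum: 0 + 18/π − 12/π + -162/π + 648/π^3 = -156/π + 648/π^3.
So LHS = -156/π + 648/π^3.
∫_0^3 v(x) φ(x) dx = ∫_0^3 (6*x^2*sin(π*x/3) - 2*x*sin(π*x/3) + 2*sin(π*x/3)) dx. Term by term:
  ∫_0^3 2*sin(π*x/3) dx = 12/π;  ∫_0^3 -2*x*sin(π*x/3) dx = -18/π;  ∫_0^3 6*x^2*sin(π*x/3) dx = -648/π^3 + 162/π.
Sum: 12/π − 18/π + -648/π^3 + 162/π = -648/π^3 + 156/π.
So RHS = -∫_0^3 v(x) φ(x) dx = -156/π + 648/π^3.
LHS = RHS, so the identity holds for this test φ.
Moreover u is smooth here and v(x) = u'(x) = 6*x**2 - 2*x + 2 pointwise, so the identity holds for every test function. Hence v is the weak derivative of u.


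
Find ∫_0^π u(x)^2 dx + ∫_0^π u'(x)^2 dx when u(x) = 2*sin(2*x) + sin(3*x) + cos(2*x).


||u||_{H^1(0,π)}^2 = 12 + 35*π/2

u'(x) = -2*sin(2*x) + 4*cos(2*x) + 3*cos(3*x).
Expand u² and (u')² and integrate term by term on (0, π), using: for integers n ≥ 1, ∫_0^π sin²(nx) dx = ∫_0^π cos²(nx) dx = π/2; for n ≠ n', ∫_0^π sin(nx)sin(n'x) dx = ∫_0^π cos(nx)cos(n'x) dx = 0; and by product-to-sum, ∫_0^π sin(nx)cos(n'x) dx = ½∫_0^π [sin((n+n')x) + sin((n−n')x)] dx, which is 0 when n+n' is even and 2n/(n²−n'²) when n+n' is odd (it need not vanish on (0, π)).
  u² squared terms: (2)²·∫sin(2x)² dx = 4·π/2 = 2*π;  (1)²·∫cos(2x)² dx = 1·π/2 = π/2;  (1)²·∫sin(3x)² dx = 1·π/2 = π/2.
  u² cross terms: 2·(2)·(1)·∫sin(2x)·cos(2x) dx = 4·(0) = 0;  2·(2)·(1)·∫sin(2x)·sin(3x) dx = 4·(0) = 0;  2·(1)·(1)·∫cos(2x)·sin(3x) dx = 2·(6/5) = 12/5.
  So ∫_0^π u² dx = 2*π + π/2 + π/2 + 0 + 0 + 12/5 = 12/5 + 3*π.
  (u')² squared terms: (-2)²·∫sin(2x)² dx = 4·π/2 = 2*π;  (3)²·∫cos(3x)² dx = 9·π/2 = 9*π/2;  (4)²·∫cos(2x)² dx = 16·π/2 = 8*π.
  (u')² cross terms: 2·(-2)·(3)·∫sin(2x)·cos(3x) dx = -12·(-4/5) = 48/5;  2·(-2)·(4)·∫sin(2x)·cos(2x) dx = -16·(0) = 0;  2·(3)·(4)·∫cos(3x)·cos(2x) dx = 24·(0) = 0.
  So ∫_0^π (u')² dx = 2*π + 9*π/2 + 8*π + 48/5 + 0 + 0 = 48/5 + 29*π/2.
||u||_{H^1}^2 = (12/5 + 3*π) + (48/5 + 29*π/2) = 12 + 35*π/2.


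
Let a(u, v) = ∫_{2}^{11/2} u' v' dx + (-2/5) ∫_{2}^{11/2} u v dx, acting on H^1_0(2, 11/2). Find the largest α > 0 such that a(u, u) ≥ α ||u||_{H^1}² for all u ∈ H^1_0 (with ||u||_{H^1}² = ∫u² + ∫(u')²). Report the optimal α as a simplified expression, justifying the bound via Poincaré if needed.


α = 2*(-49 + 10*π^2)/(5*(4*π^2 + 49))

Coercivity of a(·,·) on H^1_0(2, 11/2) means a(u, u) ≥ α ||u||_{H^1}² for every u ∈ H^1_0.
The interval has length L = 7/2, and Poincaré/coercivity depend only on L. Here a(u, u) = ∫(u')² + (-2/5)·∫u².
Here c = -2/5 < 0 with |c| < (π/L)² = 4*π^2/49, so coercivity still holds. The condition a(u,u) ≥ α||u||_{H^1}² reads (1−α)∫(u')² ≥ (α−c)∫u². Any admissible α is ≤ 1 (rapidly oscillating u have ∫u²/∫(u')² → 0), and α = 1 would force 0 ≥ (1−c)∫u², impossible since c < 1; so 1−α > 0. By the sharp Poincaré inequality on H^1_0 of an interval of length L, ∫(u')² ≥ (π/L)²∫u² with equality for the first sine mode sin(π(x−x₀)/L) (x₀ the left endpoint), so the inequality holds for all u iff (1−α)(π/L)² ≥ α − c, i.e. α ≤ ((π/L)² + c)/((π/L)² + 1) = (1 + c(L/π)²)/(1 + (L/π)²). (Direct route, valid since c ≤ 0: Poincaré gives c∫u² ≥ c(L/π)²∫(u')², so a(u,u) ≥ (1 + c(L/π)²)∫(u')², while ||u||_{H^1}² ≤ (1 + (L/π)²)∫(u')²; dividing yields the same α.) With (π/L)² = 4*π^2/49 and c = -2/5, the largest admissible constant is α = ((π/L)² + c)/((π/L)² + 1).
Simplifying, α = 2*(-49 + 10*π^2)/(5*(4*π^2 + 49)).
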